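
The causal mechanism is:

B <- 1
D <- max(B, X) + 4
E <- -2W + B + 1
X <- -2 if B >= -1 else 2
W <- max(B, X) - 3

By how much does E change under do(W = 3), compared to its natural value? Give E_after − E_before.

-10

Intervening sets W = 3 and removes its equation (W <- max(B, X) - 3).
E = -2W + B + 1  [with W=3, B=1]  = -4
Without intervention: X = -2 if B >= -1 else 2  [with B=1]  = -2; W = max(B, X) - 3  [with B=1, X=-2]  = -2; E = -2W + B + 1  [with W=-2, B=1]  = 6.
Change = -4 − 6 = -10.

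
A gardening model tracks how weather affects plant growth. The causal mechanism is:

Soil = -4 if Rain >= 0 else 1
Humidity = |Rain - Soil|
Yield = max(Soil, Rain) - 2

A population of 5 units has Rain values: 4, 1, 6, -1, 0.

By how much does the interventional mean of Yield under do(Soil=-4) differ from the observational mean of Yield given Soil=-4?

The intervention sets Soil=-4 in all 5 units regardless of Rain. Recomputing Yield per unit gives 2, -1, 4, -3, -2; average 0.
Conditioning on Soil=-4 selects the 4 unit(s) with Rain ∈ {4, 1, 6, 0}. Their Yield values: 2, -1, 4, -2. Mean = 0.75.
Difference = 0 − 0.75 = -0.75.

-0.75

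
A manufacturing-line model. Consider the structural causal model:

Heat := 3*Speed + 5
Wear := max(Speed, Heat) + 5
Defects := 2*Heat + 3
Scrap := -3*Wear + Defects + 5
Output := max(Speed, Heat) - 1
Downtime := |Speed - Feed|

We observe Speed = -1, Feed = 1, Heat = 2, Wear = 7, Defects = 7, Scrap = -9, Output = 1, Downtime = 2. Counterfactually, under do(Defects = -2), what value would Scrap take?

-18

The intervention breaks the incoming arrows to Defects: Defects := 2*Heat + 3 no longer applies, and Defects = -2.
Heat = 3*Speed + 5  [with Speed=-1]  = 2
Wear = max(Speed, Heat) + 5  [with Speed=-1, Heat=2]  = 7
Scrap = -3*Wear + Defects + 5  [with Wear=7, Defects=-2]  = -18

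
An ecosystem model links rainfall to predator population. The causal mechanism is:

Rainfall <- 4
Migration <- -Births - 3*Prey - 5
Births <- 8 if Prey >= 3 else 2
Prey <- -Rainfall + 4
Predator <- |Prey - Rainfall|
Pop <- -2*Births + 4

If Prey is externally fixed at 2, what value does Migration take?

-13

do(Prey=2) replaces the equation Prey <- -Rainfall + 4 with the constant Prey = 2.
Births = 8 if Prey >= 3 else 2  [with Prey=2]  = 2
Migration = -Births - 3*Prey - 5  [with Births=2, Prey=2]  = -13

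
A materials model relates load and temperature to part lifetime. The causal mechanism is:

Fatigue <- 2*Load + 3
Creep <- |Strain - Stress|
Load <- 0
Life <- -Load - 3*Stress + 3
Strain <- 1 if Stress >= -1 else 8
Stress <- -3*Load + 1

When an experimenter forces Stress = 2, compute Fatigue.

3

do(Stress=2) replaces the equation Stress <- -3*Load + 1 with the constant Stress = 2.
Since Fatigue is not a descendant of the intervened variable, it is unaffected.
Fatigue = 2*Load + 3  [with Load=0]  = 3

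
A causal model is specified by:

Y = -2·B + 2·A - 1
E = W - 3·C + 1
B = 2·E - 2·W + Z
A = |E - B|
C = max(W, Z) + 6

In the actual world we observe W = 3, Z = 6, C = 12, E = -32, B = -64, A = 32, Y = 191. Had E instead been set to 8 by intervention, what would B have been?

16

Intervening sets E = 8 and removes its equation (E = W - 3·C + 1).
B = 2·E - 2·W + Z  [with E=8, W=3, Z=6]  = 16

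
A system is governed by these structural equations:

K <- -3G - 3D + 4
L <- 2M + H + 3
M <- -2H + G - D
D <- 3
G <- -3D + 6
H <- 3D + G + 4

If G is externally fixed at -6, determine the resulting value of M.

Under do(G=-6), the mechanism G <- -3D + 6 is discarded; G is fixed at -6.
H = 3D + G + 4  [with D=3, G=-6]  = 7
M = -2H + G - D  [with H=7, G=-6, D=3]  = -23

-23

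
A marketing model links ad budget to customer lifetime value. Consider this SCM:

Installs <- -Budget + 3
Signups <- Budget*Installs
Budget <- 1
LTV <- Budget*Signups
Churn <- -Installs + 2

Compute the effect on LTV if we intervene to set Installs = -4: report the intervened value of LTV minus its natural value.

do(Installs=-4) replaces the equation Installs <- -Budget + 3 with the constant Installs = -4.
Signups = Budget*Installs  [with Budget=1, Installs=-4]  = -4
LTV = Budget*Signups  [with Budget=1, Signups=-4]  = -4
Without intervention: Installs = -Budget + 3  [with Budget=1]  = 2; Signups = Budget*Installs  [with Budget=1, Installs=2]  = 2; LTV = Budget*Signups  [with Budget=1, Signups=2]  = 2.
Change = -4 − 2 = -6.

-6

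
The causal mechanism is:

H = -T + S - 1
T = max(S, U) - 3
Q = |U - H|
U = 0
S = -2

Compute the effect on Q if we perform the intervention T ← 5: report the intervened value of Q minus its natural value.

8

do(T=5) replaces the equation T = max(S, U) - 3 with the constant T = 5.
H = -T + S - 1  [with T=5, S=-2]  = -8
Q = |U - H|  [with U=0, H=-8]  = 8
Without intervention: T = max(S, U) - 3  [with S=-2, U=0]  = -3; H = -T + S - 1  [with T=-3, S=-2]  = 0; Q = |U - H|  [with U=0, H=0]  = 0.
Change = 8 − 0 = 8.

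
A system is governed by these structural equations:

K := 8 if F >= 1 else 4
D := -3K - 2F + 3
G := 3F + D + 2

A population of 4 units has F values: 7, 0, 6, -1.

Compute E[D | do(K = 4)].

-15

The intervention sets K=4 in all 4 units regardless of F. Recomputing D per unit gives -23, -9, -21, -7; average -15.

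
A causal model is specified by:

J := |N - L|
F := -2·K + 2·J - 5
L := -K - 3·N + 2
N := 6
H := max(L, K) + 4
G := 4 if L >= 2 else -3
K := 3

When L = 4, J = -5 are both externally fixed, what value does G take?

4

Setting L = 4, J = -5 by intervention discards those variables' equations.
G = 4 if L >= 2 else -3  [with L=4]  = 4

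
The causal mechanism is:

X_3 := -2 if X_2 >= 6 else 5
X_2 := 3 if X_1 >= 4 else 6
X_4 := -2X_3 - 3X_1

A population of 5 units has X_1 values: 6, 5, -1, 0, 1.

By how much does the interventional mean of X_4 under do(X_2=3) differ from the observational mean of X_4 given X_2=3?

9.9

The intervention sets X_2=3 in all 5 units regardless of X_1. Recomputing X_4 per unit gives -28, -25, -7, -10, -13; average -16.6.
E[X_4|X_2=3] averages over only the 2 units with X_2=3 (X_1 = 6, 5): X_4 = -28, -25, mean -26.5.
Difference = -16.6 − (-26.5) = 9.9.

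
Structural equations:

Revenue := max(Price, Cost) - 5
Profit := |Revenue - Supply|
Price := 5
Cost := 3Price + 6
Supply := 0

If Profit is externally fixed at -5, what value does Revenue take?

16

The intervention breaks the incoming arrows to Profit: Profit := |Revenue - Supply| no longer applies, and Profit = -5.
Since Revenue is not a descendant of the intervened variable, it is unaffected.
Cost = 3Price + 6  [with Price=5]  = 21
Revenue = max(Price, Cost) - 5  [with Price=5, Cost=21]  = 16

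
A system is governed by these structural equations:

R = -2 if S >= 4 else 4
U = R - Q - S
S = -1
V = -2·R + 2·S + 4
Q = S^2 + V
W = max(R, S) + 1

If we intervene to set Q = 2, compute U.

3

The intervention breaks the incoming arrows to Q: Q = S^2 + V no longer applies, and Q = 2.
R = -2 if S >= 4 else 4  [with S=-1]  = 4
U = R - Q - S  [with R=4, Q=2, S=-1]  = 3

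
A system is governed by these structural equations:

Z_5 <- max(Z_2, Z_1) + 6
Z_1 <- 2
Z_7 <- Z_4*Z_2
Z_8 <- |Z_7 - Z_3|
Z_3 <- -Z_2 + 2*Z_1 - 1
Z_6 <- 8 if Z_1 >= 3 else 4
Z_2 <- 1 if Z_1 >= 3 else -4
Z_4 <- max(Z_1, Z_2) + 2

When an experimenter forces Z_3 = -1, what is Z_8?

The intervention breaks the incoming arrows to Z_3: Z_3 <- -Z_2 + 2*Z_1 - 1 no longer applies, and Z_3 = -1.
Z_2 = 1 if Z_1 >= 3 else -4  [with Z_1=2]  = -4
Z_4 = max(Z_1, Z_2) + 2  [with Z_1=2, Z_2=-4]  = 4
Z_7 = Z_4*Z_2  [with Z_4=4, Z_2=-4]  = -16
Z_8 = |Z_7 - Z_3|  [with Z_7=-16, Z_3=-1]  = 15

15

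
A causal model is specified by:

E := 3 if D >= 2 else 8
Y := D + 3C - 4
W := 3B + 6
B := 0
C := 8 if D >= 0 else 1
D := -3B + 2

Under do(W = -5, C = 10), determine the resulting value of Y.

The joint intervention fixes W = -5, C = 10, removing each variable's own equation.
D = -3B + 2  [with B=0]  = 2
Y = D + 3C - 4  [with D=2, C=10]  = 28

28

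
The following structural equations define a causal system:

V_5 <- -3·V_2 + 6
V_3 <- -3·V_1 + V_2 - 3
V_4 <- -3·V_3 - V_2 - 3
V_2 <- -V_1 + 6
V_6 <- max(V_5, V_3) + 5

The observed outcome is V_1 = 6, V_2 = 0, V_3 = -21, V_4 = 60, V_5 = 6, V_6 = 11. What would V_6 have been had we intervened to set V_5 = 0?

5

The intervention breaks the incoming arrows to V_5: V_5 <- -3·V_2 + 6 no longer applies, and V_5 = 0.
V_2 = -V_1 + 6  [with V_1=6]  = 0
V_3 = -3·V_1 + V_2 - 3  [with V_1=6, V_2=0]  = -21
V_6 = max(V_5, V_3) + 5  [with V_5=0, V_3=-21]  = 5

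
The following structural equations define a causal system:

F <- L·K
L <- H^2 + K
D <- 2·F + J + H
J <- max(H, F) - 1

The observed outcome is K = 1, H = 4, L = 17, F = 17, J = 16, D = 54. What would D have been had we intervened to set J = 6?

The intervention breaks the incoming arrows to J: J <- max(H, F) - 1 no longer applies, and J = 6.
L = H^2 + K  [with H=4, K=1]  = 17
F = L·K  [with L=17, K=1]  = 17
D = 2·F + J + H  [with F=17, J=6, H=4]  = 44

44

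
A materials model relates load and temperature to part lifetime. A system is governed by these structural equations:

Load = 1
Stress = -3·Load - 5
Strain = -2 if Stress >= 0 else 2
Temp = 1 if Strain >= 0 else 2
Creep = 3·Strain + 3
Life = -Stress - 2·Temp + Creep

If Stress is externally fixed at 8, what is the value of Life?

-15

Under do(Stress=8), the mechanism Stress = -3·Load - 5 is discarded; Stress is fixed at 8.
Strain = -2 if Stress >= 0 else 2  [with Stress=8]  = -2
Temp = 1 if Strain >= 0 else 2  [with Strain=-2]  = 2
Creep = 3·Strain + 3  [with Strain=-2]  = -3
Life = -Stress - 2·Temp + Creep  [with Stress=8, Temp=2, Creep=-3]  = -15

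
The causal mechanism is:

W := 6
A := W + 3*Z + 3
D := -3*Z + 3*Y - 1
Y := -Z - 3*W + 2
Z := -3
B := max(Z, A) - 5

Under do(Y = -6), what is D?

Intervening sets Y = -6 and removes its equation (Y := -Z - 3*W + 2).
D = -3*Z + 3*Y - 1  [with Z=-3, Y=-6]  = -10

-10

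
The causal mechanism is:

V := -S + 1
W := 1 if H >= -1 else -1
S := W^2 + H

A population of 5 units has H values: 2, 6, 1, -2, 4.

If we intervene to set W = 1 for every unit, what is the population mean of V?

Every unit gets W=1 under the intervention. V values become -2, -6, -1, 2, -4; E[V|do(W=1)] = -2.2.

-2.2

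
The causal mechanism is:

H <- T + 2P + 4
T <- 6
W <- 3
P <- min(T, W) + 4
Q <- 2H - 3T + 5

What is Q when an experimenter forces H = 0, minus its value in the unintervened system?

-48

Intervening sets H = 0 and removes its equation (H <- T + 2P + 4).
Q = 2H - 3T + 5  [with H=0, T=6]  = -13
Without intervention: P = min(T, W) + 4  [with T=6, W=3]  = 7; H = T + 2P + 4  [with T=6, P=7]  = 24; Q = 2H - 3T + 5  [with H=24, T=6]  = 35.
Change = -13 − 35 = -48.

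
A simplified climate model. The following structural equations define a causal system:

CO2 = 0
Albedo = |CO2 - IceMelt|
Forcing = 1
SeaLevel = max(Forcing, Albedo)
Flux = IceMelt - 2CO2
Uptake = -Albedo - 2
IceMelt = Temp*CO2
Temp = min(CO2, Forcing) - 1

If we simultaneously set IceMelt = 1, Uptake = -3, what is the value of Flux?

1

Setting IceMelt = 1, Uptake = -3 by intervention discards those variables' equations.
Flux = IceMelt - 2CO2  [with IceMelt=1, CO2=0]  = 1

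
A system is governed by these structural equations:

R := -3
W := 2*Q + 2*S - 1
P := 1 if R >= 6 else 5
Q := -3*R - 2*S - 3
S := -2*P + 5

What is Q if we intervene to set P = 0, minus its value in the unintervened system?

-20

Under do(P=0), the mechanism P := 1 if R >= 6 else 5 is discarded; P is fixed at 0.
S = -2*P + 5  [with P=0]  = 5
Q = -3*R - 2*S - 3  [with R=-3, S=5]  = -4
Without intervention: P = 1 if R >= 6 else 5  [with R=-3]  = 5; S = -2*P + 5  [with P=5]  = -5; Q = -3*R - 2*S - 3  [with R=-3, S=-5]  = 16.
Change = -4 − 16 = -20.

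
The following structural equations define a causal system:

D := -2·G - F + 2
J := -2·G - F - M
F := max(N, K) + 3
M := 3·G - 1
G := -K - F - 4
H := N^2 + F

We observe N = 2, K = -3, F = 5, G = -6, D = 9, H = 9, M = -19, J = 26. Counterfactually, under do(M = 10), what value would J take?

do(M=10) replaces the equation M := 3·G - 1 with the constant M = 10.
F = max(N, K) + 3  [with N=2, K=-3]  = 5
G = -K - F - 4  [with K=-3, F=5]  = -6
J = -2·G - F - M  [with G=-6, F=5, M=10]  = -3

-3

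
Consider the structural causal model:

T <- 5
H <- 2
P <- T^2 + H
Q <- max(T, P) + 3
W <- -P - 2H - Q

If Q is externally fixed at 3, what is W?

Intervening sets Q = 3 and removes its equation (Q <- max(T, P) + 3).
P = T^2 + H  [with T=5, H=2]  = 27
W = -P - 2H - Q  [with P=27, H=2, Q=3]  = -34

-34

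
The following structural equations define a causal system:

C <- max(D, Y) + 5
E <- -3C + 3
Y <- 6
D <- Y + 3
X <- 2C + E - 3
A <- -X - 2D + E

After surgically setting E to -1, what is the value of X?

Intervening sets E = -1 and removes its equation (E <- -3C + 3).
D = Y + 3  [with Y=6]  = 9
C = max(D, Y) + 5  [with D=9, Y=6]  = 14
X = 2C + E - 3  [with C=14, E=-1]  = 24

24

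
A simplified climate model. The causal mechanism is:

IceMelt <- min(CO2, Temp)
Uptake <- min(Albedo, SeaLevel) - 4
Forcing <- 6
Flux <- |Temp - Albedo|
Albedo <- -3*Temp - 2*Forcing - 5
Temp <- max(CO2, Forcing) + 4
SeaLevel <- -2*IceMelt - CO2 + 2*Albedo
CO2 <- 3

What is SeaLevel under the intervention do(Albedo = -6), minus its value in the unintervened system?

The intervention breaks the incoming arrows to Albedo: Albedo <- -3*Temp - 2*Forcing - 5 no longer applies, and Albedo = -6.
Temp = max(CO2, Forcing) + 4  [with CO2=3, Forcing=6]  = 10
IceMelt = min(CO2, Temp)  [with CO2=3, Temp=10]  = 3
SeaLevel = -2*IceMelt - CO2 + 2*Albedo  [with IceMelt=3, CO2=3, Albedo=-6]  = -21
Without intervention: Temp = max(CO2, Forcing) + 4  [with CO2=3, Forcing=6]  = 10; IceMelt = min(CO2, Temp)  [with CO2=3, Temp=10]  = 3; Albedo = -3*Temp - 2*Forcing - 5  [with Temp=10, Forcing=6]  = -47; SeaLevel = -2*IceMelt - CO2 + 2*Albedo  [with IceMelt=3, CO2=3, Albedo=-47]  = -103.
Change = -21 − (-103) = 82.

82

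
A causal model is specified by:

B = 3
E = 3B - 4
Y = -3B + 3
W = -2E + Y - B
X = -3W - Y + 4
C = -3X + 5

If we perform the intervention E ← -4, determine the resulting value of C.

Under do(E=-4), the mechanism E = 3B - 4 is discarded; E is fixed at -4.
Y = -3B + 3  [with B=3]  = -6
W = -2E + Y - B  [with E=-4, Y=-6, B=3]  = -1
X = -3W - Y + 4  [with W=-1, Y=-6]  = 13
C = -3X + 5  [with X=13]  = -34

-34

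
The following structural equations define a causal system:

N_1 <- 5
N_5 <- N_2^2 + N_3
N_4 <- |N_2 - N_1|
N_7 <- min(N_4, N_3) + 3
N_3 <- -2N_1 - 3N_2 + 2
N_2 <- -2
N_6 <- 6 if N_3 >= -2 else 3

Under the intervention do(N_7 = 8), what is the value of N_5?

The intervention breaks the incoming arrows to N_7: N_7 <- min(N_4, N_3) + 3 no longer applies, and N_7 = 8.
N_5 is not downstream of the intervention, so its value is determined by the original equations.
N_3 = -2N_1 - 3N_2 + 2  [with N_1=5, N_2=-2]  = -2
N_5 = N_2^2 + N_3  [with N_2=-2, N_3=-2]  = 2

2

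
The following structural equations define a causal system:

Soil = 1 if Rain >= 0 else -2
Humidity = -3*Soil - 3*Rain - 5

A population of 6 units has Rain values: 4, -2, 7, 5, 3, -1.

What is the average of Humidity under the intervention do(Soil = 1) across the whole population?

-16

do(Soil=1) breaks Soil's dependence on Rain. With Soil=1 fixed, Humidity across the units is -20, -2, -29, -23, -17, -5, mean -16.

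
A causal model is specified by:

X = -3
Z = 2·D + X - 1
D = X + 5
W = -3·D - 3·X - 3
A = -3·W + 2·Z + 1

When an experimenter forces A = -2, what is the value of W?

do(A=-2) replaces the equation A = -3·W + 2·Z + 1 with the constant A = -2.
W is not downstream of the intervention, so its value is determined by the original equations.
D = X + 5  [with X=-3]  = 2
W = -3·D - 3·X - 3  [with D=2, X=-3]  = 0

0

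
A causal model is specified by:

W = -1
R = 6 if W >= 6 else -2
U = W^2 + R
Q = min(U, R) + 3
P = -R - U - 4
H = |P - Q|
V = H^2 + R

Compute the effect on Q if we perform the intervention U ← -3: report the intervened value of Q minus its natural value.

-1

The intervention breaks the incoming arrows to U: U = W^2 + R no longer applies, and U = -3.
R = 6 if W >= 6 else -2  [with W=-1]  = -2
Q = min(U, R) + 3  [with U=-3, R=-2]  = 0
Without intervention: R = 6 if W >= 6 else -2  [with W=-1]  = -2; U = W^2 + R  [with W=-1, R=-2]  = -1; Q = min(U, R) + 3  [with U=-1, R=-2]  = 1.
Change = 0 − 1 = -1.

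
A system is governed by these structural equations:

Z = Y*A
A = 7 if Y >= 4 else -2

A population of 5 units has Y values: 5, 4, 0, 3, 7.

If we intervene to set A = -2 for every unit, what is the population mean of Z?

-7.6

The intervention sets A=-2 in all 5 units regardless of Y. Recomputing Z per unit gives -10, -8, 0, -6, -14; average -7.6.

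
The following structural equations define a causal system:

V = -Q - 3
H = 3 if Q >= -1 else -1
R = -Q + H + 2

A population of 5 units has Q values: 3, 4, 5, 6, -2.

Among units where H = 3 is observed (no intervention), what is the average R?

Observing H=3 restricts to units where H's equation naturally yields 3: Q ∈ {3, 4, 5, 6}. In that subpopulation R = 2, 1, 0, -1, mean 0.5.

0.5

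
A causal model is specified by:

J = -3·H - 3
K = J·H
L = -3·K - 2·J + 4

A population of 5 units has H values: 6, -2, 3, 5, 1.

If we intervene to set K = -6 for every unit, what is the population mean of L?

43.6

do(K=-6) breaks K's dependence on H. With K=-6 fixed, L across the units is 64, 16, 46, 58, 34, mean 43.6.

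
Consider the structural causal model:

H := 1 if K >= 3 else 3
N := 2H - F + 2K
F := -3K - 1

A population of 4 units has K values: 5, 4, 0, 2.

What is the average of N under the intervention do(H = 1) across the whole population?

Under do(H=1), H's equation is replaced by H=1 for every unit. Per-unit N: 28, 23, 3, 13. Mean = 16.75.

16.75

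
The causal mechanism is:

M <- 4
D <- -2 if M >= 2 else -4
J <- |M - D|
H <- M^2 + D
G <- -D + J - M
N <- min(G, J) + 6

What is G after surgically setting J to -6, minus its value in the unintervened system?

-12

do(J=-6) replaces the equation J <- |M - D| with the constant J = -6.
D = -2 if M >= 2 else -4  [with M=4]  = -2
G = -D + J - M  [with D=-2, J=-6, M=4]  = -8
Without intervention: D = -2 if M >= 2 else -4  [with M=4]  = -2; J = |M - D|  [with M=4, D=-2]  = 6; G = -D + J - M  [with D=-2, J=6, M=4]  = 4.
Change = -8 − 4 = -12.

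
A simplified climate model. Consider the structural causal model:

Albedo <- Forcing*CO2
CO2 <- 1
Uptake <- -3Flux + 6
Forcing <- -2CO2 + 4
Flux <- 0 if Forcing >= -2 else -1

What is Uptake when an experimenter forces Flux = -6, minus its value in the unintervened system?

Intervening sets Flux = -6 and removes its equation (Flux <- 0 if Forcing >= -2 else -1).
Uptake = -3Flux + 6  [with Flux=-6]  = 24
Without intervention: Forcing = -2CO2 + 4  [with CO2=1]  = 2; Flux = 0 if Forcing >= -2 else -1  [with Forcing=2]  = 0; Uptake = -3Flux + 6  [with Flux=0]  = 6.
Change = 24 − 6 = 18.

18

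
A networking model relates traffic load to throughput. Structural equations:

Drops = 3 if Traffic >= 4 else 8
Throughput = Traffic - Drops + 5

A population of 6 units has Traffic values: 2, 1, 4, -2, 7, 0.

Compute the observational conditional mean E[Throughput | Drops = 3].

E[Throughput|Drops=3] averages over only the 2 units with Drops=3 (Traffic = 4, 7): Throughput = 6, 9, mean 7.5.

7.5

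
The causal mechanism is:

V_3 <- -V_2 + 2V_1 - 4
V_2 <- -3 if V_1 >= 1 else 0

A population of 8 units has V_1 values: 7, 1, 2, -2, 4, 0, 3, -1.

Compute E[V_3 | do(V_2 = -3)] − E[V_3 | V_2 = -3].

-3.3

do(V_2=-3) breaks V_2's dependence on V_1. With V_2=-3 fixed, V_3 across the units is 13, 1, 3, -5, 7, -1, 5, -3, mean 2.5.
E[V_3|V_2=-3] averages over only the 5 units with V_2=-3 (V_1 = 7, 1, 2, 4, 3): V_3 = 13, 1, 3, 7, 5, mean 5.8.
Difference = 2.5 − 5.8 = -3.3.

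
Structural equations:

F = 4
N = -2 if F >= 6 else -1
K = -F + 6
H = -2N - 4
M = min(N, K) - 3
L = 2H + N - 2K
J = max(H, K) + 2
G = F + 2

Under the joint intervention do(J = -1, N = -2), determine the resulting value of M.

-5

The joint intervention fixes J = -1, N = -2, removing each variable's own equation.
K = -F + 6  [with F=4]  = 2
M = min(N, K) - 3  [with N=-2, K=2]  = -5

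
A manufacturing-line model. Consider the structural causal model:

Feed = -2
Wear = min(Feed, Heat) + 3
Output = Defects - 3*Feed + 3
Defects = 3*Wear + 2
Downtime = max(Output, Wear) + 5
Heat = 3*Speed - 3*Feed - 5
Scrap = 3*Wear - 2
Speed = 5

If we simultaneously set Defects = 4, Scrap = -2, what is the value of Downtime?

Setting Defects = 4, Scrap = -2 by intervention discards those variables' equations.
Heat = 3*Speed - 3*Feed - 5  [with Speed=5, Feed=-2]  = 16
Wear = min(Feed, Heat) + 3  [with Feed=-2, Heat=16]  = 1
Output = Defects - 3*Feed + 3  [with Defects=4, Feed=-2]  = 13
Downtime = max(Output, Wear) + 5  [with Output=13, Wear=1]  = 18

18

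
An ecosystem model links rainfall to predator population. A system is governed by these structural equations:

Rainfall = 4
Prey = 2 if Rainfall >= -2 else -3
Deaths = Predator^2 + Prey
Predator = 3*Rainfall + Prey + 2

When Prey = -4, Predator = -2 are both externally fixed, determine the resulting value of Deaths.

0

Setting Prey = -4, Predator = -2 by intervention discards those variables' equations.
Deaths = Predator^2 + Prey  [with Predator=-2, Prey=-4]  = 0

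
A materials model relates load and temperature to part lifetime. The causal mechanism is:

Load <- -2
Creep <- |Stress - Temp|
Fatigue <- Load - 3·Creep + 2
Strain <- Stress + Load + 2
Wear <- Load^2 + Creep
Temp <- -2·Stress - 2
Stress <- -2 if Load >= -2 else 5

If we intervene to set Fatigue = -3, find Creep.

The intervention breaks the incoming arrows to Fatigue: Fatigue <- Load - 3·Creep + 2 no longer applies, and Fatigue = -3.
Creep is not downstream of the intervention, so its value is determined by the original equations.
Stress = -2 if Load >= -2 else 5  [with Load=-2]  = -2
Temp = -2·Stress - 2  [with Stress=-2]  = 2
Creep = |Stress - Temp|  [with Stress=-2, Temp=2]  = 4

4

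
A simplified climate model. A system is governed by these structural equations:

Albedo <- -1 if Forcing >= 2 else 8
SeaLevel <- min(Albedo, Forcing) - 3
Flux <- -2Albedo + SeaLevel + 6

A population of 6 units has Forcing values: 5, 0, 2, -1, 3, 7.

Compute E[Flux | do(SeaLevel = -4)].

do(SeaLevel=-4) breaks SeaLevel's dependence on Forcing. With SeaLevel=-4 fixed, Flux across the units is 4, -14, 4, -14, 4, 4, mean -2.

-2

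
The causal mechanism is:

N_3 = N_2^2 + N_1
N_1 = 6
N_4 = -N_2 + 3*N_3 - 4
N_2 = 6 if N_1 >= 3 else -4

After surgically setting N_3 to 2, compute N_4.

The intervention breaks the incoming arrows to N_3: N_3 = N_2^2 + N_1 no longer applies, and N_3 = 2.
N_2 = 6 if N_1 >= 3 else -4  [with N_1=6]  = 6
N_4 = -N_2 + 3*N_3 - 4  [with N_2=6, N_3=2]  = -4

-4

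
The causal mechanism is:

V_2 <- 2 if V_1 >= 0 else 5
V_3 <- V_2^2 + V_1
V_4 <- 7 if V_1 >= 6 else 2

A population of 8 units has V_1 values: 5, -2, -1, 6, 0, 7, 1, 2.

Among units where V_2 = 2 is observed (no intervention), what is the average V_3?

7.5

Conditioning on V_2=2 selects the 6 unit(s) with V_1 ∈ {5, 6, 0, 7, 1, 2}. Their V_3 values: 9, 10, 4, 11, 5, 6. Mean = 7.5.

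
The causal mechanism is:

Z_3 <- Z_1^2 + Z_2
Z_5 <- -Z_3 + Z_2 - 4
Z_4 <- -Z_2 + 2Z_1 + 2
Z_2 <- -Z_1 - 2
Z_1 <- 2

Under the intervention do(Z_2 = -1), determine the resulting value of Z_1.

2

Under do(Z_2=-1), the mechanism Z_2 <- -Z_1 - 2 is discarded; Z_2 is fixed at -1.
Z_1 is not downstream of the intervention, so its value is determined by the original equations.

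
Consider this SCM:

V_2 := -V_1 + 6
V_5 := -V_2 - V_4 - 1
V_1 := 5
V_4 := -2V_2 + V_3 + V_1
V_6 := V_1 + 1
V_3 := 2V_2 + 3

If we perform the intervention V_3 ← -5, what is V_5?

do(V_3=-5) replaces the equation V_3 := 2V_2 + 3 with the constant V_3 = -5.
V_2 = -V_1 + 6  [with V_1=5]  = 1
V_4 = -2V_2 + V_3 + V_1  [with V_2=1, V_3=-5, V_1=5]  = -2
V_5 = -V_2 - V_4 - 1  [with V_2=1, V_4=-2]  = 0

0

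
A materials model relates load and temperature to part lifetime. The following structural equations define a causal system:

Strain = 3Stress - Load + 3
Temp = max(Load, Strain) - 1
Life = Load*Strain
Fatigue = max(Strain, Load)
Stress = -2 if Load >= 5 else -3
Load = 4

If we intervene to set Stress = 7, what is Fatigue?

do(Stress=7) replaces the equation Stress = -2 if Load >= 5 else -3 with the constant Stress = 7.
Strain = 3Stress - Load + 3  [with Stress=7, Load=4]  = 20
Fatigue = max(Strain, Load)  [with Strain=20, Load=4]  = 20

20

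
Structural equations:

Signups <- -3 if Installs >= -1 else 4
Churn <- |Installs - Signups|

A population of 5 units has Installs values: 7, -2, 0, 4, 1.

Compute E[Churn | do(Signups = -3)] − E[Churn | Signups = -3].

-1

Under do(Signups=-3), Signups's equation is replaced by Signups=-3 for every unit. Per-unit Churn: 10, 1, 3, 7, 4. Mean = 5.
E[Churn|Signups=-3] averages over only the 4 units with Signups=-3 (Installs = 7, 0, 4, 1): Churn = 10, 3, 7, 4, mean 6.
Difference = 5 − 6 = -1.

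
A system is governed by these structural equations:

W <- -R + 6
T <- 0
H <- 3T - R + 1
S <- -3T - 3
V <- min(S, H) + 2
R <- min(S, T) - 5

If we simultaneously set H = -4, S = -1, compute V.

The joint intervention fixes H = -4, S = -1, removing each variable's own equation.
V = min(S, H) + 2  [with S=-1, H=-4]  = -2

-2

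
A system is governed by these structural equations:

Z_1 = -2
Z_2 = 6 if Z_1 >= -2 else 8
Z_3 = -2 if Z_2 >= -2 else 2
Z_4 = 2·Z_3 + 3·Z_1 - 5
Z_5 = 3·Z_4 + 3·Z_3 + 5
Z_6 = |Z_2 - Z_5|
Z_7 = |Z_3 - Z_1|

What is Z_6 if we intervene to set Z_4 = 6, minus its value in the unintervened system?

-41

Under do(Z_4=6), the mechanism Z_4 = 2·Z_3 + 3·Z_1 - 5 is discarded; Z_4 is fixed at 6.
Z_2 = 6 if Z_1 >= -2 else 8  [with Z_1=-2]  = 6
Z_3 = -2 if Z_2 >= -2 else 2  [with Z_2=6]  = -2
Z_5 = 3·Z_4 + 3·Z_3 + 5  [with Z_4=6, Z_3=-2]  = 17
Z_6 = |Z_2 - Z_5|  [with Z_2=6, Z_5=17]  = 11
Without intervention: Z_2 = 6 if Z_1 >= -2 else 8  [with Z_1=-2]  = 6; Z_3 = -2 if Z_2 >= -2 else 2  [with Z_2=6]  = -2; Z_4 = 2·Z_3 + 3·Z_1 - 5  [with Z_3=-2, Z_1=-2]  = -15; Z_5 = 3·Z_4 + 3·Z_3 + 5  [with Z_4=-15, Z_3=-2]  = -46; Z_6 = |Z_2 - Z_5|  [with Z_2=6, Z_5=-46]  = 52.
Change = 11 − 52 = -41.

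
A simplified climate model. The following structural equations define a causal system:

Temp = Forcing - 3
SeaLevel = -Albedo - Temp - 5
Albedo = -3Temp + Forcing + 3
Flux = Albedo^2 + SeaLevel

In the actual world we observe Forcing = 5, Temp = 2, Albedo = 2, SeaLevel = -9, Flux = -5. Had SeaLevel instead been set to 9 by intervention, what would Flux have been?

Intervening sets SeaLevel = 9 and removes its equation (SeaLevel = -Albedo - Temp - 5).
Temp = Forcing - 3  [with Forcing=5]  = 2
Albedo = -3Temp + Forcing + 3  [with Temp=2, Forcing=5]  = 2
Flux = Albedo^2 + SeaLevel  [with Albedo=2, SeaLevel=9]  = 13

13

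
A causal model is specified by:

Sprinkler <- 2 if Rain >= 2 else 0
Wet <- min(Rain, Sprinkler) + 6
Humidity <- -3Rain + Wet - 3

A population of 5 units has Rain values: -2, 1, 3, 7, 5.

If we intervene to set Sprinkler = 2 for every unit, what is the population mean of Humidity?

-4.4

Every unit gets Sprinkler=2 under the intervention. Humidity values become 7, 1, -4, -16, -10; E[Humidity|do(Sprinkler=2)] = -4.4.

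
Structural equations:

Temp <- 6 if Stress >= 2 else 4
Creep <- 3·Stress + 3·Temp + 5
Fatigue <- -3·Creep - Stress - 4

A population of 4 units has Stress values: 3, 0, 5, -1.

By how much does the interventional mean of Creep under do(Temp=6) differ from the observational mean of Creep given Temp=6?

-6.75

do(Temp=6) breaks Temp's dependence on Stress. With Temp=6 fixed, Creep across the units is 32, 23, 38, 20, mean 28.25.
E[Creep|Temp=6] averages over only the 2 units with Temp=6 (Stress = 3, 5): Creep = 32, 38, mean 35.
Difference = 28.25 − 35 = -6.75.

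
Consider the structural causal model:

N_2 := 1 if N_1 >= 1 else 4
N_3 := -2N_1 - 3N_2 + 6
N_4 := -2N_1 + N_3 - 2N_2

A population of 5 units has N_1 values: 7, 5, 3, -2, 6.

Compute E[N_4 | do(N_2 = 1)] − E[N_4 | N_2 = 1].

Under do(N_2=1), N_2's equation is replaced by N_2=1 for every unit. Per-unit N_4: -27, -19, -11, 9, -23. Mean = -14.2.
E[N_4|N_2=1] averages over only the 4 units with N_2=1 (N_1 = 7, 5, 3, 6): N_4 = -27, -19, -11, -23, mean -20.
Difference = -14.2 − (-20) = 5.8.

5.8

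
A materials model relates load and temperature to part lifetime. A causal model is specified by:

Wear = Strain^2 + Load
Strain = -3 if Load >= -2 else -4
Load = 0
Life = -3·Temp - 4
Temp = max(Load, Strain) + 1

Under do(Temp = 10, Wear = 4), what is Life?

-34

Setting Temp = 10, Wear = 4 by intervention discards those variables' equations.
Life = -3·Temp - 4  [with Temp=10]  = -34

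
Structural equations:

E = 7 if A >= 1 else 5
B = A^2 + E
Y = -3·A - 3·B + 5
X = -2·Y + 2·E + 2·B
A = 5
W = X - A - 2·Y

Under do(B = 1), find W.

The intervention breaks the incoming arrows to B: B = A^2 + E no longer applies, and B = 1.
E = 7 if A >= 1 else 5  [with A=5]  = 7
Y = -3·A - 3·B + 5  [with A=5, B=1]  = -13
X = -2·Y + 2·E + 2·B  [with Y=-13, E=7, B=1]  = 42
W = X - A - 2·Y  [with X=42, A=5, Y=-13]  = 63

63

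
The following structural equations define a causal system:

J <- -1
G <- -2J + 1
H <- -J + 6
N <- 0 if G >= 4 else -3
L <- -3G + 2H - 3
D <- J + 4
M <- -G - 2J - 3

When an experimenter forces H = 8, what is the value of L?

do(H=8) replaces the equation H <- -J + 6 with the constant H = 8.
G = -2J + 1  [with J=-1]  = 3
L = -3G + 2H - 3  [with G=3, H=8]  = 4

4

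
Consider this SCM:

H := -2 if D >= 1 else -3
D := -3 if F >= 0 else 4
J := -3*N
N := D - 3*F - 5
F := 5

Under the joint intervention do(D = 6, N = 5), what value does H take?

-2

The joint intervention fixes D = 6, N = 5, removing each variable's own equation.
H = -2 if D >= 1 else -3  [with D=6]  = -2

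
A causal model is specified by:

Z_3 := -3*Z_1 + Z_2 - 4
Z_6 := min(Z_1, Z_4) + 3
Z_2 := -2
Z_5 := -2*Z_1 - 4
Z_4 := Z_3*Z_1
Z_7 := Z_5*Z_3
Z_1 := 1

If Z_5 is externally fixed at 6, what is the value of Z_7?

-54

Under do(Z_5=6), the mechanism Z_5 := -2*Z_1 - 4 is discarded; Z_5 is fixed at 6.
Z_3 = -3*Z_1 + Z_2 - 4  [with Z_1=1, Z_2=-2]  = -9
Z_7 = Z_5*Z_3  [with Z_5=6, Z_3=-9]  = -54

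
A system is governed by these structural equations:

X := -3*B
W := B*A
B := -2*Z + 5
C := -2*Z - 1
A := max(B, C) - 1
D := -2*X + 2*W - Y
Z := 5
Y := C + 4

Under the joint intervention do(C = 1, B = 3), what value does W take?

Under do(C = 1, B = 3), each intervened variable's structural equation is replaced by its fixed value.
A = max(B, C) - 1  [with B=3, C=1]  = 2
W = B*A  [with B=3, A=2]  = 6

6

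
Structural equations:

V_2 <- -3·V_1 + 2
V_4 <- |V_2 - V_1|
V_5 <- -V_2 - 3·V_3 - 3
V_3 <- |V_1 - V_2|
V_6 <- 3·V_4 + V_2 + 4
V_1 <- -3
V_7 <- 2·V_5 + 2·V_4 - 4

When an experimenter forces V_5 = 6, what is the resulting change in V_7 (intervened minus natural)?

Under do(V_5=6), the mechanism V_5 <- -V_2 - 3·V_3 - 3 is discarded; V_5 is fixed at 6.
V_2 = -3·V_1 + 2  [with V_1=-3]  = 11
V_4 = |V_2 - V_1|  [with V_2=11, V_1=-3]  = 14
V_7 = 2·V_5 + 2·V_4 - 4  [with V_5=6, V_4=14]  = 36
Without intervention: V_2 = -3·V_1 + 2  [with V_1=-3]  = 11; V_3 = |V_1 - V_2|  [with V_1=-3, V_2=11]  = 14; V_4 = |V_2 - V_1|  [with V_2=11, V_1=-3]  = 14; V_5 = -V_2 - 3·V_3 - 3  [with V_2=11, V_3=14]  = -56; V_7 = 2·V_5 + 2·V_4 - 4  [with V_5=-56, V_4=14]  = -88.
Change = 36 − (-88) = 124.

124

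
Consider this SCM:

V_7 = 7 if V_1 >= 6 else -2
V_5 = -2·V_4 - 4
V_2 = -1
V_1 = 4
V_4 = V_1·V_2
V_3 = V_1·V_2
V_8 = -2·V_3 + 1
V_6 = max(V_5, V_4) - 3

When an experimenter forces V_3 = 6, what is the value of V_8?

The intervention breaks the incoming arrows to V_3: V_3 = V_1·V_2 no longer applies, and V_3 = 6.
V_8 = -2·V_3 + 1  [with V_3=6]  = -11

-11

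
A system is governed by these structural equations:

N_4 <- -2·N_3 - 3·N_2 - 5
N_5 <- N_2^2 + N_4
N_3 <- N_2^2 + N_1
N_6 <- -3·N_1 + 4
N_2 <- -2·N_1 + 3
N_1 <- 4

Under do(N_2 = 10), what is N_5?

-143

do(N_2=10) replaces the equation N_2 <- -2·N_1 + 3 with the constant N_2 = 10.
N_3 = N_2^2 + N_1  [with N_2=10, N_1=4]  = 104
N_4 = -2·N_3 - 3·N_2 - 5  [with N_3=104, N_2=10]  = -243
N_5 = N_2^2 + N_4  [with N_2=10, N_4=-243]  = -143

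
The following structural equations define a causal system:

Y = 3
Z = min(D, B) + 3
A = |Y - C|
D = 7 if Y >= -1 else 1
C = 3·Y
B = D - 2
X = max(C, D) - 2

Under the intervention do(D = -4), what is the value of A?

Under do(D=-4), the mechanism D = 7 if Y >= -1 else 1 is discarded; D is fixed at -4.
No directed path runs from D to A, so A keeps its natural value.
C = 3·Y  [with Y=3]  = 9
A = |Y - C|  [with Y=3, C=9]  = 6

6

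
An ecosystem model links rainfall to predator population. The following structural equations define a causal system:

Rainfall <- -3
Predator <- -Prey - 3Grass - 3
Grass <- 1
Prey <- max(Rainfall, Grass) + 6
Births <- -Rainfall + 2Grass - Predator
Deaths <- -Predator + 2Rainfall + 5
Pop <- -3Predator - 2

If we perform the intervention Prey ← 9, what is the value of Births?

20

do(Prey=9) replaces the equation Prey <- max(Rainfall, Grass) + 6 with the constant Prey = 9.
Predator = -Prey - 3Grass - 3  [with Prey=9, Grass=1]  = -15
Births = -Rainfall + 2Grass - Predator  [with Rainfall=-3, Grass=1, Predator=-15]  = 20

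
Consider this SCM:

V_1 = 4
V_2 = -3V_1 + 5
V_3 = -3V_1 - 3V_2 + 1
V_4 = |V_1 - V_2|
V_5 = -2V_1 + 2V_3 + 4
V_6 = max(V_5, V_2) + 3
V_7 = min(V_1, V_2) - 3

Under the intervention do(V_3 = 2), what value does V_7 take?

The intervention breaks the incoming arrows to V_3: V_3 = -3V_1 - 3V_2 + 1 no longer applies, and V_3 = 2.
V_7 is not downstream of the intervention, so its value is determined by the original equations.
V_2 = -3V_1 + 5  [with V_1=4]  = -7
V_7 = min(V_1, V_2) - 3  [with V_1=4, V_2=-7]  = -10

-10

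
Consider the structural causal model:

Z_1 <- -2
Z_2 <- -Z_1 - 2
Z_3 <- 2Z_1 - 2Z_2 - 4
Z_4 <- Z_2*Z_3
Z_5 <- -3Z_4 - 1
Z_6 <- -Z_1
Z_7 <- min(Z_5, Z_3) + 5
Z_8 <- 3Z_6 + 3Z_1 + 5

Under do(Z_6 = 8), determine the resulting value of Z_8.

Intervening sets Z_6 = 8 and removes its equation (Z_6 <- -Z_1).
Z_8 = 3Z_6 + 3Z_1 + 5  [with Z_6=8, Z_1=-2]  = 23

23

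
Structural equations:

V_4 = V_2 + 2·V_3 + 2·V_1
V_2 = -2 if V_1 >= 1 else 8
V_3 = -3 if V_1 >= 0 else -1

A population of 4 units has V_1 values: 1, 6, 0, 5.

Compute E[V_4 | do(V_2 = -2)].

-2

do(V_2=-2) breaks V_2's dependence on V_1. With V_2=-2 fixed, V_4 across the units is -6, 4, -8, 2, mean -2.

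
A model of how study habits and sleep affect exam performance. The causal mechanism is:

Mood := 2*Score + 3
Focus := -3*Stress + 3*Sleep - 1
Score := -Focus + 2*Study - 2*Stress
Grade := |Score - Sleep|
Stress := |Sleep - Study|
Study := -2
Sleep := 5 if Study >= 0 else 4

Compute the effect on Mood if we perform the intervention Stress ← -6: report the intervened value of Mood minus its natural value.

The intervention breaks the incoming arrows to Stress: Stress := |Sleep - Study| no longer applies, and Stress = -6.
Sleep = 5 if Study >= 0 else 4  [with Study=-2]  = 4
Focus = -3*Stress + 3*Sleep - 1  [with Stress=-6, Sleep=4]  = 29
Score = -Focus + 2*Study - 2*Stress  [with Focus=29, Study=-2, Stress=-6]  = -21
Mood = 2*Score + 3  [with Score=-21]  = -39
Without intervention: Sleep = 5 if Study >= 0 else 4  [with Study=-2]  = 4; Stress = |Sleep - Study|  [with Sleep=4, Study=-2]  = 6; Focus = -3*Stress + 3*Sleep - 1  [with Stress=6, Sleep=4]  = -7; Score = -Focus + 2*Study - 2*Stress  [with Focus=-7, Study=-2, Stress=6]  = -9; Mood = 2*Score + 3  [with Score=-9]  = -15.
Change = -39 − (-15) = -24.

-24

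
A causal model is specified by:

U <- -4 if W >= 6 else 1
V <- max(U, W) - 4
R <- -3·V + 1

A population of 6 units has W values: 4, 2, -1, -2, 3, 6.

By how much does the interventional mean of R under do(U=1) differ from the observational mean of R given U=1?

do(U=1) breaks U's dependence on W. With U=1 fixed, R across the units is 1, 7, 10, 10, 4, -5, mean 4.5.
E[R|U=1] averages over only the 5 units with U=1 (W = 4, 2, -1, -2, 3): R = 1, 7, 10, 10, 4, mean 6.4.
Difference = 4.5 − 6.4 = -1.9.

-1.9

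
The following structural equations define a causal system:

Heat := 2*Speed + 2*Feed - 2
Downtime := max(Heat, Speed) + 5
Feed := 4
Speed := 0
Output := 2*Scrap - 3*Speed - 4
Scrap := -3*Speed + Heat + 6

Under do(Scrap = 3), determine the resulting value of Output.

2

Intervening sets Scrap = 3 and removes its equation (Scrap := -3*Speed + Heat + 6).
Output = 2*Scrap - 3*Speed - 4  [with Scrap=3, Speed=0]  = 2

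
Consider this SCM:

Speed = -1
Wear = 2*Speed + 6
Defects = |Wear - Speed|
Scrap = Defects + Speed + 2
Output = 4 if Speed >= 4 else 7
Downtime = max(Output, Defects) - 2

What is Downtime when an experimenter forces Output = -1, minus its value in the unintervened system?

The intervention breaks the incoming arrows to Output: Output = 4 if Speed >= 4 else 7 no longer applies, and Output = -1.
Wear = 2*Speed + 6  [with Speed=-1]  = 4
Defects = |Wear - Speed|  [with Wear=4, Speed=-1]  = 5
Downtime = max(Output, Defects) - 2  [with Output=-1, Defects=5]  = 3
Without intervention: Wear = 2*Speed + 6  [with Speed=-1]  = 4; Defects = |Wear - Speed|  [with Wear=4, Speed=-1]  = 5; Output = 4 if Speed >= 4 else 7  [with Speed=-1]  = 7; Downtime = max(Output, Defects) - 2  [with Output=7, Defects=5]  = 5.
Change = 3 − 5 = -2.

-2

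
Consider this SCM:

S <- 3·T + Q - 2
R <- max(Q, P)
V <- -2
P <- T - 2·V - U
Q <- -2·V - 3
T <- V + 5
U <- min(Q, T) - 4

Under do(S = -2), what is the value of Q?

1

Intervening sets S = -2 and removes its equation (S <- 3·T + Q - 2).
Q is not downstream of the intervention, so its value is determined by the original equations.
Q = -2·V - 3  [with V=-2]  = 1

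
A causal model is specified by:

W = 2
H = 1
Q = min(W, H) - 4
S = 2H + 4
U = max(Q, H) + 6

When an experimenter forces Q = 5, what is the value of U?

11

do(Q=5) replaces the equation Q = min(W, H) - 4 with the constant Q = 5.
U = max(Q, H) + 6  [with Q=5, H=1]  = 11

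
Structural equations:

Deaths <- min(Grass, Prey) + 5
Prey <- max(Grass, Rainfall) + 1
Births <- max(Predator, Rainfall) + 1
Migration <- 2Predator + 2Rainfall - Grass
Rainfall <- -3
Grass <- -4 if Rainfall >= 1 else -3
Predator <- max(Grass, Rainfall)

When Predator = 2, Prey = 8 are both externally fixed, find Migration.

The joint intervention fixes Predator = 2, Prey = 8, removing each variable's own equation.
Grass = -4 if Rainfall >= 1 else -3  [with Rainfall=-3]  = -3
Migration = 2Predator + 2Rainfall - Grass  [with Predator=2, Rainfall=-3, Grass=-3]  = 1

1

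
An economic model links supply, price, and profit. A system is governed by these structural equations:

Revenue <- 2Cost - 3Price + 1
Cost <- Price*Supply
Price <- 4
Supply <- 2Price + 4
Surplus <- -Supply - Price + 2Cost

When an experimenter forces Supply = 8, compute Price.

Under do(Supply=8), the mechanism Supply <- 2Price + 4 is discarded; Supply is fixed at 8.
Price is not downstream of the intervention, so its value is determined by the original equations.

4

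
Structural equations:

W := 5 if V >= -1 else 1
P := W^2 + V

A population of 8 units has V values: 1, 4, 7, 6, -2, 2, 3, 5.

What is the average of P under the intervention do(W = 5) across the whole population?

Under do(W=5), W's equation is replaced by W=5 for every unit. Per-unit P: 26, 29, 32, 31, 23, 27, 28, 30. Mean = 28.25.

28.25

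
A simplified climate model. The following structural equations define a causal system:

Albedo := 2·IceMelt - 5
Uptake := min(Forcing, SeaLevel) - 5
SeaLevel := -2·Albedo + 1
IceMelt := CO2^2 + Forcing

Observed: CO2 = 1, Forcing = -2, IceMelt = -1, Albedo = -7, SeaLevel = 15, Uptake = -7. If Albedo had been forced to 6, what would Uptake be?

Under do(Albedo=6), the mechanism Albedo := 2·IceMelt - 5 is discarded; Albedo is fixed at 6.
SeaLevel = -2·Albedo + 1  [with Albedo=6]  = -11
Uptake = min(Forcing, SeaLevel) - 5  [with Forcing=-2, SeaLevel=-11]  = -16

-16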